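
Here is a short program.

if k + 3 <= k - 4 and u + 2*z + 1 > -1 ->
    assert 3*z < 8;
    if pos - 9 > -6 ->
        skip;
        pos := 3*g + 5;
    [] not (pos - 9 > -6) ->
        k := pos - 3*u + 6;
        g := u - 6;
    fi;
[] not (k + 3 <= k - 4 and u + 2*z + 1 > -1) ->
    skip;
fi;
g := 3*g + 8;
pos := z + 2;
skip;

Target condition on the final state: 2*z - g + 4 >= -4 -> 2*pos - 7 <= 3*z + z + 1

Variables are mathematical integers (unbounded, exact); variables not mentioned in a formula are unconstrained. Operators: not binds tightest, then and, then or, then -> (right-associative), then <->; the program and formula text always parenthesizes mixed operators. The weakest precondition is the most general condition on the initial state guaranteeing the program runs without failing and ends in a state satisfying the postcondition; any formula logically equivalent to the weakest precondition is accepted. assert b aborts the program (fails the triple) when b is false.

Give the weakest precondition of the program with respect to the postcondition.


Working backward. After the program, the postcondition 2*z - g + 4 >= -4 -> 2*pos - 7 <= 3*z + z + 1 must hold; in canonical form it is 2*z >= g - 8 -> 2*pos <= 4*z + 8.
Before skip: 2*z >= g - 8 -> 2*pos <= 4*z + 8
Before pos := z + 2: 2*z >= g - 8 -> 2*z >= -4
Before g := 3*g + 8: 2*z >= 3*g -> 2*z >= -4
Then branch requires 3*z < 8 and (pos > 3 -> (2*z >= 3*g -> 2*z >= -4)) and ((not (pos > 3)) -> (2*z >= 3*u - 18 -> 2*z >= -4)); else branch requires 2*z >= 3*g -> 2*z >= -4.
Before the if: 2*z >= 3*g -> 2*z >= -4
Answer: WP = 2*z >= 3*g -> 2*z >= -4


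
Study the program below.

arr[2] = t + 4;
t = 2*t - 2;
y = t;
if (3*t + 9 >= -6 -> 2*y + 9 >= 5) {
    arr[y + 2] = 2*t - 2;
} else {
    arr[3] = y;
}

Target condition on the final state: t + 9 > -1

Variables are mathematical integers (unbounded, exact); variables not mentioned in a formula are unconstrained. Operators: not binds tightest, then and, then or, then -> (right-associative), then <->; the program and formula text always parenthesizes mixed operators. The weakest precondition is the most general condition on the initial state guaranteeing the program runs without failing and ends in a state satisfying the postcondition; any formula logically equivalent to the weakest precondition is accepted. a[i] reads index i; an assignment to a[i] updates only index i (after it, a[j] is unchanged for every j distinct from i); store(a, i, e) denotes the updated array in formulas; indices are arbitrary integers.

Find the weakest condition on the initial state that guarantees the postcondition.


Working backward. After the program, the postcondition t + 9 > -1 must hold; in canonical form it is t > -10.
Then branch requires t > -10; else branch requires t > -10.
Before the if: ((3*t >= -15 -> 2*y >= -4) -> t > -10) and ((not (3*t >= -15 -> 2*y >= -4)) -> t > -10)
Before y := t: ((3*t >= -15 -> 2*t >= -4) -> t > -10) and ((not (3*t >= -15 -> 2*t >= -4)) -> t > -10)
Before t := 2*t - 2: ((6*t >= -9 -> 4*t >= 0) -> 2*t > -8) and ((not (6*t >= -9 -> 4*t >= 0)) -> 2*t > -8)
Before arr[2] := t + 4: ((6*t >= -9 -> 4*t >= 0) -> 2*t > -8) and ((not (6*t >= -9 -> 4*t >= 0)) -> 2*t > -8)
Answer: WP = ((6*t >= -9 -> 4*t >= 0) -> 2*t > -8) and ((not (6*t >= -9 -> 4*t >= 0)) -> 2*t > -8)


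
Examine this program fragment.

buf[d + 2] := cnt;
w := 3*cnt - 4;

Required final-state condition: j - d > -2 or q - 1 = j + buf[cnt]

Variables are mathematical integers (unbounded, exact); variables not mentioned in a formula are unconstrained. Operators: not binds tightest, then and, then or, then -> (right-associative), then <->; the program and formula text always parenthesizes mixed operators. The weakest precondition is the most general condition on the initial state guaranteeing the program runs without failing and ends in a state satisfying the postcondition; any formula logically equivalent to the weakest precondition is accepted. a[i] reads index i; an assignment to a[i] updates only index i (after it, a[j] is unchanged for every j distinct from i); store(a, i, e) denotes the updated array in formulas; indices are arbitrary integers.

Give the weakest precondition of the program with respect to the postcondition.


Working backward. After the program, the postcondition j - d > -2 or q - 1 = j + buf[cnt] must hold; in canonical form it is j > d - 2 or q = buf[cnt] + j + 1.
Before w := 3*cnt - 4: j > d - 2 or q = buf[cnt] + j + 1
Before buf[d + 2] := cnt: j > d - 2 or q = store(buf, d + 2, cnt)[cnt] + j + 1
Answer: WP = j > d - 2 or q = store(buf, d + 2, cnt)[cnt] + j + 1


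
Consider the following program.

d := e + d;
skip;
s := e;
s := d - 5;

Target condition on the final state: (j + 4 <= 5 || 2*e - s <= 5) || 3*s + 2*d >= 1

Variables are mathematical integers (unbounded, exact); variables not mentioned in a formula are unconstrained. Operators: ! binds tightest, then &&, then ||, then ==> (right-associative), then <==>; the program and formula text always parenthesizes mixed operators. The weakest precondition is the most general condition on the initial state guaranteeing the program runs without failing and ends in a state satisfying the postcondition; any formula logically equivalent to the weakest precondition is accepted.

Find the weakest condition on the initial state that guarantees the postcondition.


Working backward. After the program, the postcondition (j + 4 <= 5 || 2*e - s <= 5) || 3*s + 2*d >= 1 must hold; in canonical form it is j <= 1 || 2*e <= s + 5 || 2*d + 3*s >= 1.
Before s := d - 5: j <= 1 || 2*e <= d || 5*d >= 16
Before s := e: j <= 1 || 2*e <= d || 5*d >= 16
Before skip: j <= 1 || 2*e <= d || 5*d >= 16
Before d := e + d: j <= 1 || e <= d || 5*d + 5*e >= 16
Answer: WP = j <= 1 || e <= d || 5*d + 5*e >= 16


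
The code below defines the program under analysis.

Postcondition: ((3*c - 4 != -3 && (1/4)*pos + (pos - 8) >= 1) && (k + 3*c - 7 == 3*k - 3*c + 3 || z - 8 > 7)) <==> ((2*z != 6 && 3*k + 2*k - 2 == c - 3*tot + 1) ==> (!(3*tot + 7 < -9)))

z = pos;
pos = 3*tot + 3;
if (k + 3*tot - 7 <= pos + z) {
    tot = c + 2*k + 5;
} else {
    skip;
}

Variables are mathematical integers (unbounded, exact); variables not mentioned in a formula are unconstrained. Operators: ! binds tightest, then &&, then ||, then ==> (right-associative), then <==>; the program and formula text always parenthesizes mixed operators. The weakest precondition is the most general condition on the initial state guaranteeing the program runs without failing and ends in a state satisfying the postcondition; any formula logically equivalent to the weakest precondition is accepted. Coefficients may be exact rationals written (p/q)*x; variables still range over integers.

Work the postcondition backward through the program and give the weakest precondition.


Working backward. After the program, the postcondition ((3*c - 4 != -3 && (1/4)*pos + (pos - 8) >= 1) && (k + 3*c - 7 == 3*k - 3*c + 3 || z - 8 > 7)) <==> ((2*z != 6 && 3*k + 2*k - 2 == c - 3*tot + 1) ==> (!(3*tot + 7 < -9))) must hold; in canonical form it is (3*c != 1 && (5/4)*pos >= 9 && (6*c == 2*k + 10 || z > 15)) <==> ((2*z != 6 && 5*k + 3*tot == c + 3) ==> (!(3*tot < -16))).
Then branch requires (3*c != 1 && (5/4)*pos >= 9 && (6*c == 2*k + 10 || z > 15)) <==> ((2*z != 6 && 2*c + 11*k == -12) ==> (!(3*c + 6*k < -31))); else branch requires (3*c != 1 && (5/4)*pos >= 9 && (6*c == 2*k + 10 || z > 15)) <==> ((2*z != 6 && 5*k + 3*tot == c + 3) ==> (!(3*tot < -16))).
Before the if: (k + 3*tot <= pos + z + 7 ==> ((3*c != 1 && (5/4)*pos >= 9 && (6*c == 2*k + 10 || z > 15)) <==> ((2*z != 6 && 2*c + 11*k == -12) ==> (!(3*c + 6*k < -31))))) && ((!(k + 3*tot <= pos + z + 7)) ==> ((3*c != 1 && (5/4)*pos >= 9 && (6*c == 2*k + 10 || z > 15)) <==> ((2*z != 6 && 5*k + 3*tot == c + 3) ==> (!(3*tot < -16)))))
Before pos := 3*tot + 3: (k <= z + 10 ==> ((3*c != 1 && (15/4)*tot >= 21/4 && (6*c == 2*k + 10 || z > 15)) <==> ((2*z != 6 && 2*c + 11*k == -12) ==> (!(3*c + 6*k < -31))))) && ((!(k <= z + 10)) ==> ((3*c != 1 && (15/4)*tot >= 21/4 && (6*c == 2*k + 10 || z > 15)) <==> ((2*z != 6 && 5*k + 3*tot == c + 3) ==> (!(3*tot < -16)))))
Before z := pos: (k <= pos + 10 ==> ((3*c != 1 && (15/4)*tot >= 21/4 && (6*c == 2*k + 10 || pos > 15)) <==> ((2*pos != 6 && 2*c + 11*k == -12) ==> (!(3*c + 6*k < -31))))) && ((!(k <= pos + 10)) ==> ((3*c != 1 && (15/4)*tot >= 21/4 && (6*c == 2*k + 10 || pos > 15)) <==> ((2*pos != 6 && 5*k + 3*tot == c + 3) ==> (!(3*tot < -16)))))
Answer: WP = (k <= pos + 10 ==> ((3*c != 1 && (15/4)*tot >= 21/4 && (6*c == 2*k + 10 || pos > 15)) <==> ((2*pos != 6 && 2*c + 11*k == -12) ==> (!(3*c + 6*k < -31))))) && ((!(k <= pos + 10)) ==> ((3*c != 1 && (15/4)*tot >= 21/4 && (6*c == 2*k + 10 || pos > 15)) <==> ((2*pos != 6 && 5*k + 3*tot == c + 3) ==> (!(3*tot < -16)))))


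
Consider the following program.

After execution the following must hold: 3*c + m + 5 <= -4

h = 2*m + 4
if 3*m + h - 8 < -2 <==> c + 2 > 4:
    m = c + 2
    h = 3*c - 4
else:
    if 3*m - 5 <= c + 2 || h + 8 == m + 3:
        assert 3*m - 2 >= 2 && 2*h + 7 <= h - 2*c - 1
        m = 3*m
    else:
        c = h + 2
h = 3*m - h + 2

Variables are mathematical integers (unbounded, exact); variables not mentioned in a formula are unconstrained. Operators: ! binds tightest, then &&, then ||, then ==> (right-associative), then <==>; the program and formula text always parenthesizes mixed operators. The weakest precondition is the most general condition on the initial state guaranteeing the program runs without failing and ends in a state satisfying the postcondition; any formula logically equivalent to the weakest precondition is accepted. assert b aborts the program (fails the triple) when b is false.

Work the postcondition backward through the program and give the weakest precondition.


Working backward. After the program, the postcondition 3*c + m + 5 <= -4 must hold; in canonical form it is 3*c + m <= -9.
Before h := 3*m - h + 2: 3*c + m <= -9
Then branch requires 4*c <= -11; else branch requires ((3*m <= c + 7 || h == m - 5) ==> (3*m >= 4 && 2*c + h <= -8 && 3*c + 3*m <= -9)) && ((!(3*m <= c + 7 || h == m - 5)) ==> 3*h + m <= -15).
Before the if: ((h + 3*m < 6 <==> c > 2) ==> 4*c <= -11) && ((!(h + 3*m < 6 <==> c > 2)) ==> (((3*m <= c + 7 || h == m - 5) ==> (3*m >= 4 && 2*c + h <= -8 && 3*c + 3*m <= -9)) && ((!(3*m <= c + 7 || h == m - 5)) ==> 3*h + m <= -15)))
Before h := 2*m + 4: ((5*m < 2 <==> c > 2) ==> 4*c <= -11) && ((!(5*m < 2 <==> c > 2)) ==> (((3*m <= c + 7 || m == -9) ==> (3*m >= 4 && 2*c + 2*m <= -12 && 3*c + 3*m <= -9)) && ((!(3*m <= c + 7 || m == -9)) ==> 7*m <= -27)))
Answer: WP = ((5*m < 2 <==> c > 2) ==> 4*c <= -11) && ((!(5*m < 2 <==> c > 2)) ==> (((3*m <= c + 7 || m == -9) ==> (3*m >= 4 && 2*c + 2*m <= -12 && 3*c + 3*m <= -9)) && ((!(3*m <= c + 7 || m == -9)) ==> 7*m <= -27)))


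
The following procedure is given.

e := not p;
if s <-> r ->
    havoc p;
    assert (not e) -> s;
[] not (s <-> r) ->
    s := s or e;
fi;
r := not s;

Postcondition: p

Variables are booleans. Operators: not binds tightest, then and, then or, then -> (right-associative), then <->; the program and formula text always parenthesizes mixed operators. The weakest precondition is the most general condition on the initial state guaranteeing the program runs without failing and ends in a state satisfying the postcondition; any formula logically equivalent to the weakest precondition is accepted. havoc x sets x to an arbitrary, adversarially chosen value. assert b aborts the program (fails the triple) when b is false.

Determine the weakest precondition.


Working backward. After the program, p must hold.
Before r := not s: p
Then branch requires false; else branch requires p.
Before the if: (not (s <-> r)) and ((not (s <-> r)) -> p)
Before e := not p: (not (s <-> r)) and ((not (s <-> r)) -> p)
Answer: WP = (not (s <-> r)) and ((not (s <-> r)) -> p)


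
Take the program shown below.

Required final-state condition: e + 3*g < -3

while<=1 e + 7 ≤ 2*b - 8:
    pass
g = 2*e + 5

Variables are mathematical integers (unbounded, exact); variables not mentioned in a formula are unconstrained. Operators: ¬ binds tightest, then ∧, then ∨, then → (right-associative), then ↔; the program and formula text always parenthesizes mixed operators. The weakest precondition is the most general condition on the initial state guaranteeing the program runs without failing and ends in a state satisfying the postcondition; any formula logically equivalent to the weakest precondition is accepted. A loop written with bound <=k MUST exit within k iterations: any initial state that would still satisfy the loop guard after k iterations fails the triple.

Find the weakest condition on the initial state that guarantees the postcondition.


Working backward. After the program, e + 3*g < -3 must hold.
Before g := 2*e + 5: 7*e < -18
Before the loop (bound <=1), unroll the exhaustion recursion (WP_0 = exit-now case; WP_j = one more guarded iteration, up to j = 1):
  WP_0: (¬(e ≤ 2*b - 15)) ∧ 7*e < -18
  WP_1: (e ≤ 2*b - 15 → ((¬(e ≤ 2*b - 15)) ∧ 7*e < -18)) ∧ ((¬(e ≤ 2*b - 15)) → 7*e < -18)
So before the loop: (e ≤ 2*b - 15 → ((¬(e ≤ 2*b - 15)) ∧ 7*e < -18)) ∧ ((¬(e ≤ 2*b - 15)) → 7*e < -18)
Answer: WP = (e ≤ 2*b - 15 → ((¬(e ≤ 2*b - 15)) ∧ 7*e < -18)) ∧ ((¬(e ≤ 2*b - 15)) → 7*e < -18)


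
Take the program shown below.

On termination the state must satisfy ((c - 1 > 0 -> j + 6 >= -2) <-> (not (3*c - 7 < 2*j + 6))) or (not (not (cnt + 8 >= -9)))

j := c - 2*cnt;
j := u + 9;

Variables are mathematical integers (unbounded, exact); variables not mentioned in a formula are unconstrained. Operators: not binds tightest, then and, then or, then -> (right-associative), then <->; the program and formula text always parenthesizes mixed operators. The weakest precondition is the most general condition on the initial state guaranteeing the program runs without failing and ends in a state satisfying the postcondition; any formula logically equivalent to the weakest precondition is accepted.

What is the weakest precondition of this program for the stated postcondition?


Working backward. After the program, the postcondition ((c - 1 > 0 -> j + 6 >= -2) <-> (not (3*c - 7 < 2*j + 6))) or (not (not (cnt + 8 >= -9))) must hold; in canonical form it is ((c > 1 -> j >= -8) <-> (not (3*c < 2*j + 13))) or cnt >= -17.
Before j := u + 9: ((c > 1 -> u >= -17) <-> (not (3*c < 2*u + 31))) or cnt >= -17
Before j := c - 2*cnt: ((c > 1 -> u >= -17) <-> (not (3*c < 2*u + 31))) or cnt >= -17
Answer: WP = ((c > 1 -> u >= -17) <-> (not (3*c < 2*u + 31))) or cnt >= -17


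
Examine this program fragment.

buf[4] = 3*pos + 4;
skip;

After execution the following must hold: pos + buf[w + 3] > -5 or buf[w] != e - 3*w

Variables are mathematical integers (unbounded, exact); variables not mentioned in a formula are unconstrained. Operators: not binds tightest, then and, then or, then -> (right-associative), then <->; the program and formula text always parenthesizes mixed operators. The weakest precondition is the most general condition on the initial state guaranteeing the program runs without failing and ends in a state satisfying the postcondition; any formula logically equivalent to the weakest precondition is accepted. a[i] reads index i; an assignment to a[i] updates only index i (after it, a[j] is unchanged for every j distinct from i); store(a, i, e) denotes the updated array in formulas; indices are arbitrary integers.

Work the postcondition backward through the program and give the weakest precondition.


Working backward. After the program, the postcondition pos + buf[w + 3] > -5 or buf[w] != e - 3*w must hold; in canonical form it is buf[w + 3] + pos > -5 or buf[w] + 3*w != e.
Before skip: buf[w + 3] + pos > -5 or buf[w] + 3*w != e
Before buf[4] := 3*pos + 4: store(buf, 4, 3*pos + 4)[w + 3] + pos > -5 or store(buf, 4, 3*pos + 4)[w] + 3*w != e
Answer: WP = store(buf, 4, 3*pos + 4)[w + 3] + pos > -5 or store(buf, 4, 3*pos + 4)[w] + 3*w != e


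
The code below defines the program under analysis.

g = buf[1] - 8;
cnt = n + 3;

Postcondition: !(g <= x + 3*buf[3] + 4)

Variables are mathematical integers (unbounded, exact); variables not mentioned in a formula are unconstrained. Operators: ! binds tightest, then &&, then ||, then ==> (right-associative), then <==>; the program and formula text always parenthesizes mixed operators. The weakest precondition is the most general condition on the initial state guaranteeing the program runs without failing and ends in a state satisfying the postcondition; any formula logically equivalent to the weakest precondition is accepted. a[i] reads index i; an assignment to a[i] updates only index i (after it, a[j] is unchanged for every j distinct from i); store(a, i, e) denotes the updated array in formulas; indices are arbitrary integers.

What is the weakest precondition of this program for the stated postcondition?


Working backward. After the program, the postcondition !(g <= x + 3*buf[3] + 4) must hold; in canonical form it is !(g <= 3*buf[3] + x + 4).
Before cnt := n + 3: !(g <= 3*buf[3] + x + 4)
Before g := buf[1] - 8: !(buf[1] <= 3*buf[3] + x + 12)
Answer: WP = !(buf[1] <= 3*buf[3] + x + 12)


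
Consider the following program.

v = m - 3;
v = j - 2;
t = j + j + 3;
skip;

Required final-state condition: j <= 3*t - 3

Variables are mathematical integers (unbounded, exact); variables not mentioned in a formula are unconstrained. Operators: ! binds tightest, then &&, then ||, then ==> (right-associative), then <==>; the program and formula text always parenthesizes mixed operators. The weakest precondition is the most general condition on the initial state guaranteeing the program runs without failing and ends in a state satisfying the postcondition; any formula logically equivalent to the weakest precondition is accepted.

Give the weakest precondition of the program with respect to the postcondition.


Working backward. After the program, j <= 3*t - 3 must hold.
Before skip: j <= 3*t - 3
Before t := j + j + 3: 5*j >= -6
Before v := j - 2: 5*j >= -6
Before v := m - 3: 5*j >= -6
Answer: WP = 5*j >= -6


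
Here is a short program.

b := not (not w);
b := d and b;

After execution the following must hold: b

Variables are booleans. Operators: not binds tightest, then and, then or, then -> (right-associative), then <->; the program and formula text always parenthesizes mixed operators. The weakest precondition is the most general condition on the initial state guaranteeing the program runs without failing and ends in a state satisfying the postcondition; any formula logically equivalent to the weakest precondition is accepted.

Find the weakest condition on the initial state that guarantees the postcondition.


Working backward. After the program, b must hold.
Before b := d and b: d and b
Before b := not (not w): d and w
Answer: WP = d and w


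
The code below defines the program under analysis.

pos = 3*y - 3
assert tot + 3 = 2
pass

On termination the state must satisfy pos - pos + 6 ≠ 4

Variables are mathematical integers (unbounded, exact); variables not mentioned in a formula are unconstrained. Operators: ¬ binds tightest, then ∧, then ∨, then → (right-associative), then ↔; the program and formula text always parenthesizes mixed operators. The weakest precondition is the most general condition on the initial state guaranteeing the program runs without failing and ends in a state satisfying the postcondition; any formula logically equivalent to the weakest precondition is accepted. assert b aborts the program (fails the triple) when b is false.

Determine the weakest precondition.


Working backward. After the program, the postcondition pos - pos + 6 ≠ 4 must hold; in canonical form it is true.
Before skip: true
Before assert tot + 3 = 2: tot = -1
Before pos := 3*y - 3: tot = -1
Answer: WP = tot = -1


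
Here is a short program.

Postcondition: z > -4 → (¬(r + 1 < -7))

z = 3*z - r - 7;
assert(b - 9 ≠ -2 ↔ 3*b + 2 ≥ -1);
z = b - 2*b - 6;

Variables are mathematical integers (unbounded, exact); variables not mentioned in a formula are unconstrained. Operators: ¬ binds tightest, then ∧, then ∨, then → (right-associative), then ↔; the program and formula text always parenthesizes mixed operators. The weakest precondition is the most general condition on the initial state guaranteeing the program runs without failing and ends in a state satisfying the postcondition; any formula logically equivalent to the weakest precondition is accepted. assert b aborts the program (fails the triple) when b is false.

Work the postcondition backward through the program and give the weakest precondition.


Working backward. After the program, the postcondition z > -4 → (¬(r + 1 < -7)) must hold; in canonical form it is z > -4 → (¬(r < -8)).
Before z := b - 2*b - 6: b < -2 → (¬(r < -8))
Before assert b - 9 ≠ -2 ↔ 3*b + 2 ≥ -1: (b ≠ 7 ↔ 3*b ≥ -3) ∧ (b < -2 → (¬(r < -8)))
Before z := 3*z - r - 7: (b ≠ 7 ↔ 3*b ≥ -3) ∧ (b < -2 → (¬(r < -8)))
Answer: WP = (b ≠ 7 ↔ 3*b ≥ -3) ∧ (b < -2 → (¬(r < -8)))


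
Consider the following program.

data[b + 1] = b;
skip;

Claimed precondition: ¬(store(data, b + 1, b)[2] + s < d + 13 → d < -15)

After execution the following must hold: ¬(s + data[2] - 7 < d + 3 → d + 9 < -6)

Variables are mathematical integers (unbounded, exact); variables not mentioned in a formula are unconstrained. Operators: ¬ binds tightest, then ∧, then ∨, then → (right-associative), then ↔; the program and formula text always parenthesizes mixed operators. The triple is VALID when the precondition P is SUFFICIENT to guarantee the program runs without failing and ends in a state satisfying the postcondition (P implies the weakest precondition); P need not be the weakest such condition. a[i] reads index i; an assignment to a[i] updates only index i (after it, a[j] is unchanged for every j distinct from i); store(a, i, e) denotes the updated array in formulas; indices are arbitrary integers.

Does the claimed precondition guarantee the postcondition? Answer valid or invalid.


Working backward. After the program, the postcondition ¬(s + data[2] - 7 < d + 3 → d + 9 < -6) must hold; in canonical form it is ¬(data[2] + s < d + 10 → d < -15).
Before skip: ¬(data[2] + s < d + 10 → d < -15)
Before data[b + 1] := b: ¬(store(data, b + 1, b)[2] + s < d + 10 → d < -15)
The weakest precondition is ¬(store(data, b + 1, b)[2] + s < d + 10 → d < -15).
Check whether ¬(store(data, b + 1, b)[2] + s < d + 13 → d < -15) implies it.
Countermodel: at the initial state b = 0, d = 0, data = {[1] = 3, [2] = 10, elsewhere 3}, s = 0, the precondition holds but the weakest precondition fails.
Answer: invalid


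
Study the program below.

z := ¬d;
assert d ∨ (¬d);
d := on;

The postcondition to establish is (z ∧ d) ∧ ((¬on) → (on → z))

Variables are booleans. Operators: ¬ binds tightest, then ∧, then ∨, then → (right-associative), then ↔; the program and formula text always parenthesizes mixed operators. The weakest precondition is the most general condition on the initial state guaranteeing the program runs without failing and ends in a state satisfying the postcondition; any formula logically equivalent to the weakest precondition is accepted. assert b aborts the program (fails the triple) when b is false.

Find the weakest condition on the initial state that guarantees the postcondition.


Working backward. After the program, the postcondition (z ∧ d) ∧ ((¬on) → (on → z)) must hold; in canonical form it is z ∧ d ∧ ((¬on) → (on → z)).
Before d := on: z ∧ on ∧ ((¬on) → (on → z))
Before assert d ∨ (¬d): z ∧ on ∧ ((¬on) → (on → z))
Before z := ¬d: (¬d) ∧ on ∧ ((¬on) → (on → (¬d)))
Answer: WP = (¬d) ∧ on ∧ ((¬on) → (on → (¬d)))


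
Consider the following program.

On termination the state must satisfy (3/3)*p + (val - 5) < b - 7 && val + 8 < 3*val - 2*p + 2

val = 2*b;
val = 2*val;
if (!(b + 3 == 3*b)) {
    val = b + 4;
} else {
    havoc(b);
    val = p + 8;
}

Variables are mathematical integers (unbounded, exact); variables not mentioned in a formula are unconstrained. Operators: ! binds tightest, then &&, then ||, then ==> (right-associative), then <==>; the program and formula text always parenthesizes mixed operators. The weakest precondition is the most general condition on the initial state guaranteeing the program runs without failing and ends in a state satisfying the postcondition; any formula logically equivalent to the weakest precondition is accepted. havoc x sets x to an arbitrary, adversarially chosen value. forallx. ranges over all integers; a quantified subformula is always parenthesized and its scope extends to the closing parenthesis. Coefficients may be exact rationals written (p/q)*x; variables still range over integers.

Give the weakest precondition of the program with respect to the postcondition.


Working backward. After the program, the postcondition (3/3)*p + (val - 5) < b - 7 && val + 8 < 3*val - 2*p + 2 must hold; in canonical form it is p + val < b - 2 && 2*p < 2*val - 6.
Then branch requires p < -6 && 2*p < 2*b + 2; else branch requires forall b_1. 2*p < b_1 - 10.
Before the if: ((!(2*b == 3)) ==> (p < -6 && 2*p < 2*b + 2)) && (2*b == 3 ==> (forall b_1. 2*p < b_1 - 10))
Before val := 2*val: ((!(2*b == 3)) ==> (p < -6 && 2*p < 2*b + 2)) && (2*b == 3 ==> (forall b_1. 2*p < b_1 - 10))
Before val := 2*b: ((!(2*b == 3)) ==> (p < -6 && 2*p < 2*b + 2)) && (2*b == 3 ==> (forall b_1. 2*p < b_1 - 10))
Answer: WP = ((!(2*b == 3)) ==> (p < -6 && 2*p < 2*b + 2)) && (2*b == 3 ==> (forall b_1. 2*p < b_1 - 10))


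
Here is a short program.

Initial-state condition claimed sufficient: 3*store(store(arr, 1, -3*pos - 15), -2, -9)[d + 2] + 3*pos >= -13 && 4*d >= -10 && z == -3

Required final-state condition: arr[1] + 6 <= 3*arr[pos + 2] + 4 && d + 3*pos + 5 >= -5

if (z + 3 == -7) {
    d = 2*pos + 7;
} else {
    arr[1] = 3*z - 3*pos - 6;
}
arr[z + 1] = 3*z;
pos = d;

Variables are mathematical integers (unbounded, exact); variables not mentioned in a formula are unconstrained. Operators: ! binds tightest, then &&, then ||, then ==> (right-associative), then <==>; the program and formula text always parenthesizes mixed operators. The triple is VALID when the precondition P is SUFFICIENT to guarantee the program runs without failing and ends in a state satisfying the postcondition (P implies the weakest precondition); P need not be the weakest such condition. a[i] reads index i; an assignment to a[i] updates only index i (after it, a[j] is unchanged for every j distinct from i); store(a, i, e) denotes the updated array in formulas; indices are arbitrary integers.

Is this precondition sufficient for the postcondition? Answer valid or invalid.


Working backward. After the program, the postcondition arr[1] + 6 <= 3*arr[pos + 2] + 4 && d + 3*pos + 5 >= -5 must hold; in canonical form it is arr[1] <= 3*arr[pos + 2] - 2 && d + 3*pos >= -10.
Before pos := d: arr[1] <= 3*arr[d + 2] - 2 && 4*d >= -10
Before arr[z + 1] := 3*z: store(arr, z + 1, 3*z)[1] <= 3*store(arr, z + 1, 3*z)[d + 2] - 2 && 4*d >= -10
Then branch requires store(arr, z + 1, 3*z)[1] <= 3*store(arr, z + 1, 3*z)[2*pos + 9] - 2 && 8*pos >= -38; else branch requires store(store(arr, 1, -3*pos + 3*z - 6), z + 1, 3*z)[1] <= 3*store(store(arr, 1, -3*pos + 3*z - 6), z + 1, 3*z)[d + 2] - 2 && 4*d >= -10.
Before the if: (z == -10 ==> (store(arr, z + 1, 3*z)[1] <= 3*store(arr, z + 1, 3*z)[2*pos + 9] - 2 && 8*pos >= -38)) && ((!(z == -10)) ==> (store(store(arr, 1, -3*pos + 3*z - 6), z + 1, 3*z)[1] <= 3*store(store(arr, 1, -3*pos + 3*z - 6), z + 1, 3*z)[d + 2] - 2 && 4*d >= -10))
The weakest precondition is (z == -10 ==> (store(arr, z + 1, 3*z)[1] <= 3*store(arr, z + 1, 3*z)[2*pos + 9] - 2 && 8*pos >= -38)) && ((!(z == -10)) ==> (store(store(arr, 1, -3*pos + 3*z - 6), z + 1, 3*z)[1] <= 3*store(store(arr, 1, -3*pos + 3*z - 6), z + 1, 3*z)[d + 2] - 2 && 4*d >= -10)).
Check whether 3*store(store(arr, 1, -3*pos - 15), -2, -9)[d + 2] + 3*pos >= -13 && 4*d >= -10 && z == -3 implies it.
Every state satisfying the precondition satisfies the weakest precondition: the implication holds.
Answer: valid


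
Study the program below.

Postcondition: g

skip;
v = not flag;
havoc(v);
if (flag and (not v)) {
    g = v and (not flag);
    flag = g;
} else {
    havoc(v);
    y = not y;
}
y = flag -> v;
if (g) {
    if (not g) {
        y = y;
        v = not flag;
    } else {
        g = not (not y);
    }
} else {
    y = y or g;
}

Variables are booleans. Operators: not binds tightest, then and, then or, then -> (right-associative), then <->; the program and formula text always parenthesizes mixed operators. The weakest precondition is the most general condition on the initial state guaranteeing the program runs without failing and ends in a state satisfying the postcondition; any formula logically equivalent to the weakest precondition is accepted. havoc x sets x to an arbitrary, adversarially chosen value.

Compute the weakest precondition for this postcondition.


Working backward. After the program, g must hold.
Then branch requires ((not g) -> g) and (g -> y); else branch requires g.
Before the if: (g -> (((not g) -> g) and (g -> y))) and ((not g) -> g)
Before y := flag -> v: (g -> (((not g) -> g) and (g -> (flag -> v)))) and ((not g) -> g)
Then branch requires ((v and (not flag)) -> (((not (v and (not flag))) -> (v and (not flag))) and ((v and (not flag)) -> ((v and (not flag)) -> v)))) and ((not (v and (not flag))) -> (v and (not flag))); else branch requires (g -> ((not g) -> g)) and ((not g) -> g) and (g -> (((not g) -> g) and (g -> (not flag)))).
Before the if: ((flag and (not v)) -> (((v and (not flag)) -> (((not (v and (not flag))) -> (v and (not flag))) and ((v and (not flag)) -> ((v and (not flag)) -> v)))) and ((not (v and (not flag))) -> (v and (not flag))))) and ((not (flag and (not v))) -> ((g -> ((not g) -> g)) and ((not g) -> g) and (g -> (((not g) -> g) and (g -> (not flag))))))
Before havoc v: (g -> ((not g) -> g)) and ((not g) -> g) and (g -> (((not g) -> g) and (g -> (not flag)))) and (not flag) and ((not flag) -> ((g -> ((not g) -> g)) and ((not g) -> g) and (g -> (((not g) -> g) and (g -> (not flag))))))
Before v := not flag: (g -> ((not g) -> g)) and ((not g) -> g) and (g -> (((not g) -> g) and (g -> (not flag)))) and (not flag) and ((not flag) -> ((g -> ((not g) -> g)) and ((not g) -> g) and (g -> (((not g) -> g) and (g -> (not flag))))))
Before skip: (g -> ((not g) -> g)) and ((not g) -> g) and (g -> (((not g) -> g) and (g -> (not flag)))) and (not flag) and ((not flag) -> ((g -> ((not g) -> g)) and ((not g) -> g) and (g -> (((not g) -> g) and (g -> (not flag))))))
Answer: WP = (g -> ((not g) -> g)) and ((not g) -> g) and (g -> (((not g) -> g) and (g -> (not flag)))) and (not flag) and ((not flag) -> ((g -> ((not g) -> g)) and ((not g) -> g) and (g -> (((not g) -> g) and (g -> (not flag))))))


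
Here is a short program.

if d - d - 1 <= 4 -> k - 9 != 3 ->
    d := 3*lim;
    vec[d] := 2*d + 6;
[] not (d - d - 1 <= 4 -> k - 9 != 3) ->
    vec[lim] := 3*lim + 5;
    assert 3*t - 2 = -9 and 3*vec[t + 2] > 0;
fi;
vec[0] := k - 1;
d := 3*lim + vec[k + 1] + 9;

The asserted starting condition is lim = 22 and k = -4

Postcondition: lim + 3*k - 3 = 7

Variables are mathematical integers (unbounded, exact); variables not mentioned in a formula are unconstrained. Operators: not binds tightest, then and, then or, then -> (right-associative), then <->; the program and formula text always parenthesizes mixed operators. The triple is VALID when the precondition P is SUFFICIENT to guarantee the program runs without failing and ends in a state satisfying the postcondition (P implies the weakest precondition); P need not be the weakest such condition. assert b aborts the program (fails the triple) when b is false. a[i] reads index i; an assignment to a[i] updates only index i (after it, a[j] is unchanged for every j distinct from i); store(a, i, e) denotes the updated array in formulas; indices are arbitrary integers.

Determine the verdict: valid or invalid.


Working backward. After the program, the postcondition lim + 3*k - 3 = 7 must hold; in canonical form it is 3*k + lim = 10.
Before d := 3*lim + vec[k + 1] + 9: 3*k + lim = 10
Before vec[0] := k - 1: 3*k + lim = 10
Then branch requires 3*k + lim = 10; else branch requires 3*t = -7 and 3*store(vec, lim, 3*lim + 5)[t + 2] > 0 and 3*k + lim = 10.
Before the if: (k != 12 -> 3*k + lim = 10) and ((not (k != 12)) -> (3*t = -7 and 3*store(vec, lim, 3*lim + 5)[t + 2] > 0 and 3*k + lim = 10))
The weakest precondition is (k != 12 -> 3*k + lim = 10) and ((not (k != 12)) -> (3*t = -7 and 3*store(vec, lim, 3*lim + 5)[t + 2] > 0 and 3*k + lim = 10)).
Check whether lim = 22 and k = -4 implies it.
Every state satisfying the precondition satisfies the weakest precondition: the implication holds.
Answer: valid


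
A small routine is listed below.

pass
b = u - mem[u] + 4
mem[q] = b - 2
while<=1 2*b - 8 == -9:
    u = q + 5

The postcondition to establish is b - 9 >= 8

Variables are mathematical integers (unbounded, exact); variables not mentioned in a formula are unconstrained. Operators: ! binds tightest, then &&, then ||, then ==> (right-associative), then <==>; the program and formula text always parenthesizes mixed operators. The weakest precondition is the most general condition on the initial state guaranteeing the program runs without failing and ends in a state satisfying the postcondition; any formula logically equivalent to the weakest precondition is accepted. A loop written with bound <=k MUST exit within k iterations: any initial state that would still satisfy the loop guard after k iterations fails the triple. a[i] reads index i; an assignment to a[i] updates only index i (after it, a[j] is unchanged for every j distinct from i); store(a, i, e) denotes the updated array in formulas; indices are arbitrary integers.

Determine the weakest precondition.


Working backward. After the program, the postcondition b - 9 >= 8 must hold; in canonical form it is b >= 17.
Before the loop (bound <=1), unroll the exhaustion recursion (WP_0 = exit-now case; WP_j = one more guarded iteration, up to j = 1):
  WP_0: (!(2*b == -1)) && b >= 17
  WP_1: (2*b == -1 ==> ((!(2*b == -1)) && b >= 17)) && ((!(2*b == -1)) ==> b >= 17)
So before the loop: (2*b == -1 ==> ((!(2*b == -1)) && b >= 17)) && ((!(2*b == -1)) ==> b >= 17)
Before mem[q] := b - 2: (2*b == -1 ==> ((!(2*b == -1)) && b >= 17)) && ((!(2*b == -1)) ==> b >= 17)
Before b := u - mem[u] + 4: (2*u == 2*mem[u] - 9 ==> ((!(2*u == 2*mem[u] - 9)) && u >= mem[u] + 13)) && ((!(2*u == 2*mem[u] - 9)) ==> u >= mem[u] + 13)
Before skip: (2*u == 2*mem[u] - 9 ==> ((!(2*u == 2*mem[u] - 9)) && u >= mem[u] + 13)) && ((!(2*u == 2*mem[u] - 9)) ==> u >= mem[u] + 13)
Answer: WP = (2*u == 2*mem[u] - 9 ==> ((!(2*u == 2*mem[u] - 9)) && u >= mem[u] + 13)) && ((!(2*u == 2*mem[u] - 9)) ==> u >= mem[u] + 13)


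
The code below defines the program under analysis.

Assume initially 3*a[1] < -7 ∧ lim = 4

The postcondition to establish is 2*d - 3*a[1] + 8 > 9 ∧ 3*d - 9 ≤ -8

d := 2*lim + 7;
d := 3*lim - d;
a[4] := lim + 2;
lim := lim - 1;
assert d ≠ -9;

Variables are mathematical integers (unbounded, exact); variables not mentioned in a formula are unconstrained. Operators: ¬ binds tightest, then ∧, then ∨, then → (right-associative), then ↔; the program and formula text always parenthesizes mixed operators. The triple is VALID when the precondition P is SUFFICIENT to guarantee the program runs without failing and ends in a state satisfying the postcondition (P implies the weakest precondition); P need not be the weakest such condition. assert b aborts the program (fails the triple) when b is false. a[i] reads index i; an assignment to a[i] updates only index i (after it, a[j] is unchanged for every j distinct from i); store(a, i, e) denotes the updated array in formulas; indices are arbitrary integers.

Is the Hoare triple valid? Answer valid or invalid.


Working backward. After the program, the postcondition 2*d - 3*a[1] + 8 > 9 ∧ 3*d - 9 ≤ -8 must hold; in canonical form it is 2*d > 3*a[1] + 1 ∧ 3*d ≤ 1.
Before assert d ≠ -9: d ≠ -9 ∧ 2*d > 3*a[1] + 1 ∧ 3*d ≤ 1
Before lim := lim - 1: d ≠ -9 ∧ 2*d > 3*a[1] + 1 ∧ 3*d ≤ 1
Before a[4] := lim + 2: d ≠ -9 ∧ 2*d > 3*a[1] + 1 ∧ 3*d ≤ 1
Before d := 3*lim - d: 3*lim ≠ d - 9 ∧ 6*lim > 3*a[1] + 2*d + 1 ∧ 9*lim ≤ 3*d + 1
Before d := 2*lim + 7: lim ≠ -2 ∧ 2*lim > 3*a[1] + 15 ∧ 3*lim ≤ 22
The weakest precondition is lim ≠ -2 ∧ 2*lim > 3*a[1] + 15 ∧ 3*lim ≤ 22.
Check whether 3*a[1] < -7 ∧ lim = 4 implies it.
Every state satisfying the precondition satisfies the weakest precondition: the implication holds.
Answer: valid


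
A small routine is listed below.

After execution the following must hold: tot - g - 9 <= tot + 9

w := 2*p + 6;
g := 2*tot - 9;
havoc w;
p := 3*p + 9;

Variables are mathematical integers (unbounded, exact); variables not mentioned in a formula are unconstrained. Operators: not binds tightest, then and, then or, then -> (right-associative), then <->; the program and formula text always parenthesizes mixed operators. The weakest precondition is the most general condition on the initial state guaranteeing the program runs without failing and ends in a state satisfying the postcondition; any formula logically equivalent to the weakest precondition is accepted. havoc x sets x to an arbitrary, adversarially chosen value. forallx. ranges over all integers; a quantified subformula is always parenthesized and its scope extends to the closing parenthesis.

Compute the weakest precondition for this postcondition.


Working backward. After the program, the postcondition tot - g - 9 <= tot + 9 must hold; in canonical form it is g >= -18.
Before p := 3*p + 9: g >= -18
Before havoc w: g >= -18
Before g := 2*tot - 9: 2*tot >= -9
Before w := 2*p + 6: 2*tot >= -9
Answer: WP = 2*tot >= -9


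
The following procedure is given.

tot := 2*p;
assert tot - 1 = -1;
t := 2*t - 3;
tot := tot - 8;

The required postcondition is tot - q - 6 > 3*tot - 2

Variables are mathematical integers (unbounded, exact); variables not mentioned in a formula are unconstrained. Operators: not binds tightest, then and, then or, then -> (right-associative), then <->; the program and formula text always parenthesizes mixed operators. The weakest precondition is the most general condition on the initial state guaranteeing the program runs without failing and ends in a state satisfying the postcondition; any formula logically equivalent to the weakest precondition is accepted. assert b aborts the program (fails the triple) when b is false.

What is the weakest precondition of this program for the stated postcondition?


Working backward. After the program, the postcondition tot - q - 6 > 3*tot - 2 must hold; in canonical form it is q + 2*tot < -4.
Before tot := tot - 8: q + 2*tot < 12
Before t := 2*t - 3: q + 2*tot < 12
Before assert tot - 1 = -1: tot = 0 and q + 2*tot < 12
Before tot := 2*p: 2*p = 0 and 4*p + q < 12
Answer: WP = 2*p = 0 and 4*p + q < 12


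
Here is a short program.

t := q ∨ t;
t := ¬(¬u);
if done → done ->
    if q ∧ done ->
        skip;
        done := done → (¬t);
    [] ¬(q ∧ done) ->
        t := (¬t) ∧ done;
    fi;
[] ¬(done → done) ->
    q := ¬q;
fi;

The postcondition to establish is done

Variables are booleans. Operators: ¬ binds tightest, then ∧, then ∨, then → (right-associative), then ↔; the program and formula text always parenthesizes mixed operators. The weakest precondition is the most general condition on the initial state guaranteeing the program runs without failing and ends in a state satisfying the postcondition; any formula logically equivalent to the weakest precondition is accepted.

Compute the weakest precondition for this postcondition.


Working backward. After the program, done must hold.
Then branch requires ((q ∧ done) → (done → (¬t))) ∧ ((¬(q ∧ done)) → done); else branch requires done.
Before the if: ((q ∧ done) → (done → (¬t))) ∧ ((¬(q ∧ done)) → done)
Before t := ¬(¬u): ((q ∧ done) → (done → (¬u))) ∧ ((¬(q ∧ done)) → done)
Before t := q ∨ t: ((q ∧ done) → (done → (¬u))) ∧ ((¬(q ∧ done)) → done)
Answer: WP = ((q ∧ done) → (done → (¬u))) ∧ ((¬(q ∧ done)) → done)
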